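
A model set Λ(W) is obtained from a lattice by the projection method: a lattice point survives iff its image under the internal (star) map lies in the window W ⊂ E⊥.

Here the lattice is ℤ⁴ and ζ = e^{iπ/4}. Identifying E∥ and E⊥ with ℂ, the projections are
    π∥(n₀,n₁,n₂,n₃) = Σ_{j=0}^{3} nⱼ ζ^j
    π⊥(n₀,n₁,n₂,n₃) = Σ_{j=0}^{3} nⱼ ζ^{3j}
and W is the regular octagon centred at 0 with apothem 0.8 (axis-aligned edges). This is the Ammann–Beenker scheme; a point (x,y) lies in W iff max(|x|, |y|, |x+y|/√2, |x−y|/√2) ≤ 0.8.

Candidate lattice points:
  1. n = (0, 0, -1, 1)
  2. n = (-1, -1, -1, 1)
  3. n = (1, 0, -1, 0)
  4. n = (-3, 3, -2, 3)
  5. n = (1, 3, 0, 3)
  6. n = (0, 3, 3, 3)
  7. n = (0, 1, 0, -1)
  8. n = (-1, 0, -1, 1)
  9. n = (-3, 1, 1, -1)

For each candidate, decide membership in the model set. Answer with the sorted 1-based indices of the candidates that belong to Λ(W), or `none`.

none

With ζ = e^{iπ/4} the internal vectors are ζ^0,ζ^3,ζ^6,ζ^9.
#1 (0, 0, -1, 1): internal (0.70711, 1.70711); octagon support 1.70711 vs apothem 0.8 → ∉ W
#2 (-1, -1, -1, 1): internal (0.41421, 1.00000); octagon support 1.00000 vs apothem 0.8 → ∉ W
#3 (1, 0, -1, 0): internal (1.00000, 1.00000); octagon support 1.41421 vs apothem 0.8 → ∉ W
#4 (-3, 3, -2, 3): internal (-3.00000, 6.24264); octagon support 6.53553 vs apothem 0.8 → ∉ W
#5 (1, 3, 0, 3): internal (1.00000, 4.24264); octagon support 4.24264 vs apothem 0.8 → ∉ W
#6 (0, 3, 3, 3): internal (0.00000, 1.24264); octagon support 1.24264 vs apothem 0.8 → ∉ W
#7 (0, 1, 0, -1): internal (-1.41421, 0.00000); octagon support 1.41421 vs apothem 0.8 → ∉ W
#8 (-1, 0, -1, 1): internal (-0.29289, 1.70711); octagon support 1.70711 vs apothem 0.8 → ∉ W
#9 (-3, 1, 1, -1): internal (-4.41421, -1.00000); octagon support 4.41421 vs apothem 0.8 → ∉ W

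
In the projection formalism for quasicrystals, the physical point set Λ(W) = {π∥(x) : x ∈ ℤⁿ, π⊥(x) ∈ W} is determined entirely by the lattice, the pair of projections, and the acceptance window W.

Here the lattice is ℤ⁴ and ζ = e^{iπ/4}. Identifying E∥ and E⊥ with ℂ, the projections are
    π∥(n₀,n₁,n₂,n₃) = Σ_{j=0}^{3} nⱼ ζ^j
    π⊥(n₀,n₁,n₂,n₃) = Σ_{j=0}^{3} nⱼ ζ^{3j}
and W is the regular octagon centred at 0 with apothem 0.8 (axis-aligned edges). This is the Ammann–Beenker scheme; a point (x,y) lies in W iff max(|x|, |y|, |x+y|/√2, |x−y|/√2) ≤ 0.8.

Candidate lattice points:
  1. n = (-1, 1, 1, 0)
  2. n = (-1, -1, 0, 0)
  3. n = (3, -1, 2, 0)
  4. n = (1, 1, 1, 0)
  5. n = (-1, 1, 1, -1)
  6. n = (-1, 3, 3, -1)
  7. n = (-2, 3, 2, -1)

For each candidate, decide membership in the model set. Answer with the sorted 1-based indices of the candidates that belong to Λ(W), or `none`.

2, 4

π⊥(n) = n₀ + n₁ζ³ + n₂ζ⁶ + n₃ζ⁹ where ζ = e^{iπ/4}.
candidate 1: n = (-1, 1, 1, 0) → π⊥ ≈ (-1.7071, -0.2929); max(|x|,|y|,|x±y|/√2) = 1.7071 > 0.8 ⇒ ∉ W
candidate 2: n = (-1, -1, 0, 0) → π⊥ ≈ (-0.2929, -0.7071); max(|x|,|y|,|x±y|/√2) = 0.7071 ≤ 0.8 ⇒ ∈ W
candidate 3: n = (3, -1, 2, 0) → π⊥ ≈ (+3.7071, -2.7071); max(|x|,|y|,|x±y|/√2) = 4.5355 > 0.8 ⇒ ∉ W
candidate 4: n = (1, 1, 1, 0) → π⊥ ≈ (+0.2929, -0.2929); max(|x|,|y|,|x±y|/√2) = 0.4142 ≤ 0.8 ⇒ ∈ W
candidate 5: n = (-1, 1, 1, -1) → π⊥ ≈ (-2.4142, -1.0000); max(|x|,|y|,|x±y|/√2) = 2.4142 > 0.8 ⇒ ∉ W
candidate 6: n = (-1, 3, 3, -1) → π⊥ ≈ (-3.8284, -1.5858); max(|x|,|y|,|x±y|/√2) = 3.8284 > 0.8 ⇒ ∉ W
candidate 7: n = (-2, 3, 2, -1) → π⊥ ≈ (-4.8284, -0.5858); max(|x|,|y|,|x±y|/√2) = 4.8284 > 0.8 ⇒ ∉ W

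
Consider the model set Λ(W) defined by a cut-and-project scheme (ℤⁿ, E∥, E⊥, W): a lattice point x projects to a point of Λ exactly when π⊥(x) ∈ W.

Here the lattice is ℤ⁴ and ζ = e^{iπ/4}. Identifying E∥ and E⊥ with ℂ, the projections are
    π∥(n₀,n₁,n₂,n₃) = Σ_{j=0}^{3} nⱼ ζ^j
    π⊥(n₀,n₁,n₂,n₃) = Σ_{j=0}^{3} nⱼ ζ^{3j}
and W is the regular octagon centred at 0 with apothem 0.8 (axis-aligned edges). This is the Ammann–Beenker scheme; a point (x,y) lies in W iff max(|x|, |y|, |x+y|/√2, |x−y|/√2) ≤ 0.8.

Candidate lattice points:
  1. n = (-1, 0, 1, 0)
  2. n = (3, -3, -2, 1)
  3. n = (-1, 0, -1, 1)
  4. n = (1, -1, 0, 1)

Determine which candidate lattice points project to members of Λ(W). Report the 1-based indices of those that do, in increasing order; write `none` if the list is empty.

none

With ζ = e^{iπ/4} the internal vectors are ζ^0,ζ^3,ζ^6,ζ^9.
#1 (-1, 0, 1, 0): internal (-1.00000, -1.00000); octagon support 1.41421 vs apothem 0.8 → ∉ W
#2 (3, -3, -2, 1): internal (5.82843, 0.58579); octagon support 5.82843 vs apothem 0.8 → ∉ W
#3 (-1, 0, -1, 1): internal (-0.29289, 1.70711); octagon support 1.70711 vs apothem 0.8 → ∉ W
#4 (1, -1, 0, 1): internal (2.41421, 0.00000); octagon support 2.41421 vs apothem 0.8 → ∉ W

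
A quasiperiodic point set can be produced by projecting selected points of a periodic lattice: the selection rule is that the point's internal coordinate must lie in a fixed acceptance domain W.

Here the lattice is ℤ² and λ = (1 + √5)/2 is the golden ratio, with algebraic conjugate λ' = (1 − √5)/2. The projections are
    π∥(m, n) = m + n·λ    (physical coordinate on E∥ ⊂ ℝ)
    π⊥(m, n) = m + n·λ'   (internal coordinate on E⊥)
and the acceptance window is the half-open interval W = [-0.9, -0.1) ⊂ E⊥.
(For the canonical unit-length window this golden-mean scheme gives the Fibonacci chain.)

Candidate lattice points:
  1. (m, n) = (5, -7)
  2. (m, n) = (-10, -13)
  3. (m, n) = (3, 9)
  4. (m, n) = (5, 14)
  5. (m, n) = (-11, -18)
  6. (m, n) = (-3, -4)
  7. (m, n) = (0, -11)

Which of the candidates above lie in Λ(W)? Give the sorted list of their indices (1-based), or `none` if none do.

6

λ' = (1−√5)/2 ≈ -0.6180.
#1 (5,-7): internal coord 5 + (-7)·λ' = +9.3262; +9.3262 ∉ [-0.9, -0.1) → out
#2 (-10,-13): internal coord -10 + (-13)·λ' = -1.9656; -1.9656 ∉ [-0.9, -0.1) → out
#3 (3,9): internal coord 3 + (9)·λ' = -2.5623; -2.5623 ∉ [-0.9, -0.1) → out
#4 (5,14): internal coord 5 + (14)·λ' = -3.6525; -3.6525 ∉ [-0.9, -0.1) → out
#5 (-11,-18): internal coord -11 + (-18)·λ' = +0.1246; +0.1246 ∉ [-0.9, -0.1) → out
#6 (-3,-4): internal coord -3 + (-4)·λ' = -0.5279; -0.5279 ∈ [-0.9, -0.1) → IN Λ
#7 (0,-11): internal coord 0 + (-11)·λ' = +6.7984; +6.7984 ∉ [-0.9, -0.1) → out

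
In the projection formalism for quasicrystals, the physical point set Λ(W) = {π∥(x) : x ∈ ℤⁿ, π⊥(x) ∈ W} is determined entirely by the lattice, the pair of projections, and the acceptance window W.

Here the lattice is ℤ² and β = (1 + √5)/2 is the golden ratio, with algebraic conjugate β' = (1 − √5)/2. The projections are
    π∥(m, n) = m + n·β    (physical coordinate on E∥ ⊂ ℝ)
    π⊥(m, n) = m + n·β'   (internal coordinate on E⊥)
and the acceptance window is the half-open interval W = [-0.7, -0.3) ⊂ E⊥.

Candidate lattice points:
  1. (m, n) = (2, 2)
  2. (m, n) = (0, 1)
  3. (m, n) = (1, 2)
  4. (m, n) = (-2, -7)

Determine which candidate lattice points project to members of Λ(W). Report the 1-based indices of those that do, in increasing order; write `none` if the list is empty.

Numerically β ≈ 1.6180 and β' = −1/β ≈ -0.6180.
#1 (2,2): internal coord 2 + (2)·β' = +0.7639; +0.7639 ∉ [-0.7, -0.3) → out
#2 (0,1): internal coord 0 + (1)·β' = -0.6180; -0.6180 ∈ [-0.7, -0.3) → IN Λ
#3 (1,2): internal coord 1 + (2)·β' = -0.2361; -0.2361 ∉ [-0.7, -0.3) → out
#4 (-2,-7): internal coord -2 + (-7)·β' = +2.3262; +2.3262 ∉ [-0.7, -0.3) → out

2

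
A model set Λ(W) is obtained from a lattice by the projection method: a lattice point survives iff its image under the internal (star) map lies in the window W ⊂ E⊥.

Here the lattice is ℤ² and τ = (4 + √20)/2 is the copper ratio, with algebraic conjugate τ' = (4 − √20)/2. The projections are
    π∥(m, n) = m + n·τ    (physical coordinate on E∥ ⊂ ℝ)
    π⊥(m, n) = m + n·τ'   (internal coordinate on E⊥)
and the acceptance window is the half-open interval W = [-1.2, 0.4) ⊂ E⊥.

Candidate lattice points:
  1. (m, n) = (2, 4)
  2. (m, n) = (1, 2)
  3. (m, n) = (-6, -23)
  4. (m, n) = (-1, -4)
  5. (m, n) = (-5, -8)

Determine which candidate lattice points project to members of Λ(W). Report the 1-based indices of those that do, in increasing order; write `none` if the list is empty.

3, 4

Compute τ' = (4−√20)/2 = -0.236068, so π⊥(m,n) = m -0.236068·n.
candidate 1: (m,n)=(2,4) → π∥ = 2+4·τ ≈ 18.944272, π⊥ = 2+4·τ' ≈ 1.055728 ∉ [-1.2, 0.4) ⇒ out
candidate 2: (m,n)=(1,2) → π∥ = 1+2·τ ≈ 9.472136, π⊥ = 1+2·τ' ≈ 0.527864 ∉ [-1.2, 0.4) ⇒ out
candidate 3: (m,n)=(-6,-23) → π∥ = -6-23·τ ≈ -103.429563, π⊥ = -6-23·τ' ≈ -0.570437 ∈ [-1.2, 0.4) ⇒ IN Λ
candidate 4: (m,n)=(-1,-4) → π∥ = -1-4·τ ≈ -17.944272, π⊥ = -1-4·τ' ≈ -0.055728 ∈ [-1.2, 0.4) ⇒ IN Λ
candidate 5: (m,n)=(-5,-8) → π∥ = -5-8·τ ≈ -38.888544, π⊥ = -5-8·τ' ≈ -3.111456 ∉ [-1.2, 0.4) ⇒ out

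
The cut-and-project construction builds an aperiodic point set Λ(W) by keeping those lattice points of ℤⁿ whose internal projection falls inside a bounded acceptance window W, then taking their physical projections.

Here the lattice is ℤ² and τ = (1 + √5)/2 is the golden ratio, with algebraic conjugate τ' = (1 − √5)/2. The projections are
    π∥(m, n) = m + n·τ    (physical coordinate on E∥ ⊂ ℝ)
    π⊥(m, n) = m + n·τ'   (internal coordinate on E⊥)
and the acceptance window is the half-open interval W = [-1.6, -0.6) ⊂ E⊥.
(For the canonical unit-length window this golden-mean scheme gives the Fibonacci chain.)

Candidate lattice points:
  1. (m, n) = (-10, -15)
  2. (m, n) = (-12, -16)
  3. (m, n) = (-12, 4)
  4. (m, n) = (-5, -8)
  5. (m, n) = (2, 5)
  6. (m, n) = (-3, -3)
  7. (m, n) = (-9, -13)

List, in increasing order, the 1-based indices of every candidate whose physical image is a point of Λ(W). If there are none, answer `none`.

1, 5, 6, 7

Compute τ' = (1−√5)/2 = -0.61803, so π⊥(m,n) = m -0.61803·n.
candidate 1: (m,n)=(-10,-15) → π∥ = -10-15·τ ≈ -34.27051, π⊥ = -10-15·τ' ≈ -0.72949 ∈ [-1.6, -0.6) ⇒ IN Λ
candidate 2: (m,n)=(-12,-16) → π∥ = -12-16·τ ≈ -37.88854, π⊥ = -12-16·τ' ≈ -2.11146 ∉ [-1.6, -0.6) ⇒ out
candidate 3: (m,n)=(-12,4) → π∥ = -12+4·τ ≈ -5.52786, π⊥ = -12+4·τ' ≈ -14.47214 ∉ [-1.6, -0.6) ⇒ out
candidate 4: (m,n)=(-5,-8) → π∥ = -5-8·τ ≈ -17.94427, π⊥ = -5-8·τ' ≈ -0.05573 ∉ [-1.6, -0.6) ⇒ out
candidate 5: (m,n)=(2,5) → π∥ = 2+5·τ ≈ 10.09017, π⊥ = 2+5·τ' ≈ -1.09017 ∈ [-1.6, -0.6) ⇒ IN Λ
candidate 6: (m,n)=(-3,-3) → π∥ = -3-3·τ ≈ -7.85410, π⊥ = -3-3·τ' ≈ -1.14590 ∈ [-1.6, -0.6) ⇒ IN Λ
candidate 7: (m,n)=(-9,-13) → π∥ = -9-13·τ ≈ -30.03444, π⊥ = -9-13·τ' ≈ -0.96556 ∈ [-1.6, -0.6) ⇒ IN Λ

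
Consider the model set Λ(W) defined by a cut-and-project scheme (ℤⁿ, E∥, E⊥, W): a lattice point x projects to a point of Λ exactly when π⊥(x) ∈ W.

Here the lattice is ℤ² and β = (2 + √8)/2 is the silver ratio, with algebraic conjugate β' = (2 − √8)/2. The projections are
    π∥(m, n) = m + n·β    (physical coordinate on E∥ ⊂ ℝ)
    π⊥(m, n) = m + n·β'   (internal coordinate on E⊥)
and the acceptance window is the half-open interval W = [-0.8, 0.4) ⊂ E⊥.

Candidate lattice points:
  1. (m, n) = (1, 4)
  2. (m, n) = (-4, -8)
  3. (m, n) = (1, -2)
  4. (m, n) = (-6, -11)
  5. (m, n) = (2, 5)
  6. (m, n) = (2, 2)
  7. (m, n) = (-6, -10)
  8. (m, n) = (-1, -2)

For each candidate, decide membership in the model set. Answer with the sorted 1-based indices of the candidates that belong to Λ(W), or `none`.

1, 2, 5, 8

Compute β' = (2−√8)/2 = -0.4142, so π⊥(m,n) = m -0.4142·n.
[1] lift (1,4): star map gives -0.6569; window check -0.8 ≤ -0.6569 < 0.4 is true → IN Λ
[2] lift (-4,-8): star map gives -0.6863; window check -0.8 ≤ -0.6863 < 0.4 is true → IN Λ
[3] lift (1,-2): star map gives 1.8284; window check -0.8 ≤ 1.8284 < 0.4 is false → out
[4] lift (-6,-11): star map gives -1.4437; window check -0.8 ≤ -1.4437 < 0.4 is false → out
[5] lift (2,5): star map gives -0.0711; window check -0.8 ≤ -0.0711 < 0.4 is true → IN Λ
[6] lift (2,2): star map gives 1.1716; window check -0.8 ≤ 1.1716 < 0.4 is false → out
[7] lift (-6,-10): star map gives -1.8579; window check -0.8 ≤ -1.8579 < 0.4 is false → out
[8] lift (-1,-2): star map gives -0.1716; window check -0.8 ≤ -0.1716 < 0.4 is true → IN Λ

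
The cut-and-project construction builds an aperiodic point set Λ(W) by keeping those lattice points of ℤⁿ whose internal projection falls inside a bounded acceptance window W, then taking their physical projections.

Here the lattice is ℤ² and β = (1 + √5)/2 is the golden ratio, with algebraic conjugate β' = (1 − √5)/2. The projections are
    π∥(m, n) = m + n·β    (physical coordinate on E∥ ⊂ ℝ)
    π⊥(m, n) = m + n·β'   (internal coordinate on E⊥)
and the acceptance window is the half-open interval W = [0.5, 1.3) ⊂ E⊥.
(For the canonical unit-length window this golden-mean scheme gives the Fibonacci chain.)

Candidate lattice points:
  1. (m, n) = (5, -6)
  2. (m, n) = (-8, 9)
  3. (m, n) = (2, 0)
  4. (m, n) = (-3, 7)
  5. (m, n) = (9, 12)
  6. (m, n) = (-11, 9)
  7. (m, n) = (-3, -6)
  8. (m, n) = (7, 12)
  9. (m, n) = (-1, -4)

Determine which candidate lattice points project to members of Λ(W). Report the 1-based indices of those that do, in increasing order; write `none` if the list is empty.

Compute β' = (1−√5)/2 = -0.6180, so π⊥(m,n) = m -0.6180·n.
#1 (5,-6): internal coord 5 + (-6)·β' = +8.7082; +8.7082 ∉ [0.5, 1.3) → out
#2 (-8,9): internal coord -8 + (9)·β' = -13.5623; -13.5623 ∉ [0.5, 1.3) → out
#3 (2,0): internal coord 2 + (0)·β' = +2.0000; +2.0000 ∉ [0.5, 1.3) → out
#4 (-3,7): internal coord -3 + (7)·β' = -7.3262; -7.3262 ∉ [0.5, 1.3) → out
#5 (9,12): internal coord 9 + (12)·β' = +1.5836; +1.5836 ∉ [0.5, 1.3) → out
#6 (-11,9): internal coord -11 + (9)·β' = -16.5623; -16.5623 ∉ [0.5, 1.3) → out
#7 (-3,-6): internal coord -3 + (-6)·β' = +0.7082; +0.7082 ∈ [0.5, 1.3) → IN Λ
#8 (7,12): internal coord 7 + (12)·β' = -0.4164; -0.4164 ∉ [0.5, 1.3) → out
#9 (-1,-4): internal coord -1 + (-4)·β' = +1.4721; +1.4721 ∉ [0.5, 1.3) → out

7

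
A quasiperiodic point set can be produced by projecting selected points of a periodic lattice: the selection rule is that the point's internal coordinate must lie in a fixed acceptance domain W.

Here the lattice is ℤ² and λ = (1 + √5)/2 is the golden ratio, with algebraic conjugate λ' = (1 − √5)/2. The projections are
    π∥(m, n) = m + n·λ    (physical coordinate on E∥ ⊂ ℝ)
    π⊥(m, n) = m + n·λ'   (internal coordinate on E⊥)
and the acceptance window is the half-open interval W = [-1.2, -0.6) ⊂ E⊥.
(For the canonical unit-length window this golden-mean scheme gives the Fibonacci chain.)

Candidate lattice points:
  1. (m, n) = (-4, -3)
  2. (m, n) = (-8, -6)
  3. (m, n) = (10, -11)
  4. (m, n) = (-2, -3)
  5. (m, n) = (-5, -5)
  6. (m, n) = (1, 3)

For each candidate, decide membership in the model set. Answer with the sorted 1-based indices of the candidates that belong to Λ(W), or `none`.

6

λ' = (1−√5)/2 ≈ -0.61803.
#1 (-4,-3): internal coord -4 + (-3)·λ' = -2.14590; -2.14590 ∉ [-1.2, -0.6) → out
#2 (-8,-6): internal coord -8 + (-6)·λ' = -4.29180; -4.29180 ∉ [-1.2, -0.6) → out
#3 (10,-11): internal coord 10 + (-11)·λ' = +16.79837; +16.79837 ∉ [-1.2, -0.6) → out
#4 (-2,-3): internal coord -2 + (-3)·λ' = -0.14590; -0.14590 ∉ [-1.2, -0.6) → out
#5 (-5,-5): internal coord -5 + (-5)·λ' = -1.90983; -1.90983 ∉ [-1.2, -0.6) → out
#6 (1,3): internal coord 1 + (3)·λ' = -0.85410; -0.85410 ∈ [-1.2, -0.6) → IN Λ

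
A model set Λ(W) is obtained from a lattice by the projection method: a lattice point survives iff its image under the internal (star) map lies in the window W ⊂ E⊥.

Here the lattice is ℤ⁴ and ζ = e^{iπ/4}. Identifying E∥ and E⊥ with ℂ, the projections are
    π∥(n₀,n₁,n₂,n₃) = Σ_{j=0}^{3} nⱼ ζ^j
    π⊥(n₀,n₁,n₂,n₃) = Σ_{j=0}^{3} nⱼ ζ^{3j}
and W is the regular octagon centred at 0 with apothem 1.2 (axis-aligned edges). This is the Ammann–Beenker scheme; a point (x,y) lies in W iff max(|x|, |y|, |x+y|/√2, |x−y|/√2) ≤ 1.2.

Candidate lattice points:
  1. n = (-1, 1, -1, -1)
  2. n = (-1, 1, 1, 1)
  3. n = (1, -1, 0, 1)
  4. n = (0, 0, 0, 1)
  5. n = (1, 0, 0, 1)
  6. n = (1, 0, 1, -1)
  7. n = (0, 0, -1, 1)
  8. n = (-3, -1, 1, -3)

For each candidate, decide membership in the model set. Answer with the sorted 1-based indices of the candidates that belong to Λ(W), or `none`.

Internal map: ζ^{3j} for j=0..3 gives (1,0), (−√2/2,√2/2), (0,−1), (√2/2,√2/2).
candidate 1: n = (-1, 1, -1, -1) → π⊥ ≈ (-2.4142, +1.0000); max(|x|,|y|,|x±y|/√2) = 2.4142 > 1.2 ⇒ ∉ W
candidate 2: n = (-1, 1, 1, 1) → π⊥ ≈ (-1.0000, +0.4142); max(|x|,|y|,|x±y|/√2) = 1.0000 ≤ 1.2 ⇒ ∈ W
candidate 3: n = (1, -1, 0, 1) → π⊥ ≈ (+2.4142, +0.0000); max(|x|,|y|,|x±y|/√2) = 2.4142 > 1.2 ⇒ ∉ W
candidate 4: n = (0, 0, 0, 1) → π⊥ ≈ (+0.7071, +0.7071); max(|x|,|y|,|x±y|/√2) = 1.0000 ≤ 1.2 ⇒ ∈ W
candidate 5: n = (1, 0, 0, 1) → π⊥ ≈ (+1.7071, +0.7071); max(|x|,|y|,|x±y|/√2) = 1.7071 > 1.2 ⇒ ∉ W
candidate 6: n = (1, 0, 1, -1) → π⊥ ≈ (+0.2929, -1.7071); max(|x|,|y|,|x±y|/√2) = 1.7071 > 1.2 ⇒ ∉ W
candidate 7: n = (0, 0, -1, 1) → π⊥ ≈ (+0.7071, +1.7071); max(|x|,|y|,|x±y|/√2) = 1.7071 > 1.2 ⇒ ∉ W
candidate 8: n = (-3, -1, 1, -3) → π⊥ ≈ (-4.4142, -3.8284); max(|x|,|y|,|x±y|/√2) = 5.8284 > 1.2 ⇒ ∉ W

2, 4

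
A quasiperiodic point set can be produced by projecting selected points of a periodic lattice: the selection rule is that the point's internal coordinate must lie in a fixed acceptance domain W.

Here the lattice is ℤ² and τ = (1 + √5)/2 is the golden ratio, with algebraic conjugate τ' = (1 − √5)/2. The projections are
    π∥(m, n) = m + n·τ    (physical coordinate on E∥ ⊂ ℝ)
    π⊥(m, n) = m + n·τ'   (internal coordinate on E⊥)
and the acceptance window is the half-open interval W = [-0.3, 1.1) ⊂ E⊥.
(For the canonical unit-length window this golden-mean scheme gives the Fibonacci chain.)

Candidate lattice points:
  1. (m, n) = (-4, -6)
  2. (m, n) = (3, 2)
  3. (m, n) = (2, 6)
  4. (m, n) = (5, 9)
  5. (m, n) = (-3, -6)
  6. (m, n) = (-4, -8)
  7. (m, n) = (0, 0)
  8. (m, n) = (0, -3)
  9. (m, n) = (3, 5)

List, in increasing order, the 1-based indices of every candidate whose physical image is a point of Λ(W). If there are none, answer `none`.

Compute τ' = (1−√5)/2 = -0.6180, so π⊥(m,n) = m -0.6180·n.
candidate 1: (m,n)=(-4,-6) → π∥ = -4-6·τ ≈ -13.7082, π⊥ = -4-6·τ' ≈ -0.2918 ∈ [-0.3, 1.1) ⇒ IN Λ
candidate 2: (m,n)=(3,2) → π∥ = 3+2·τ ≈ 6.2361, π⊥ = 3+2·τ' ≈ 1.7639 ∉ [-0.3, 1.1) ⇒ out
candidate 3: (m,n)=(2,6) → π∥ = 2+6·τ ≈ 11.7082, π⊥ = 2+6·τ' ≈ -1.7082 ∉ [-0.3, 1.1) ⇒ out
candidate 4: (m,n)=(5,9) → π∥ = 5+9·τ ≈ 19.5623, π⊥ = 5+9·τ' ≈ -0.5623 ∉ [-0.3, 1.1) ⇒ out
candidate 5: (m,n)=(-3,-6) → π∥ = -3-6·τ ≈ -12.7082, π⊥ = -3-6·τ' ≈ 0.7082 ∈ [-0.3, 1.1) ⇒ IN Λ
candidate 6: (m,n)=(-4,-8) → π∥ = -4-8·τ ≈ -16.9443, π⊥ = -4-8·τ' ≈ 0.9443 ∈ [-0.3, 1.1) ⇒ IN Λ
candidate 7: (m,n)=(0,0) → π∥ = 0+0·τ ≈ 0.0000, π⊥ = 0+0·τ' ≈ 0.0000 ∈ [-0.3, 1.1) ⇒ IN Λ
candidate 8: (m,n)=(0,-3) → π∥ = 0-3·τ ≈ -4.8541, π⊥ = 0-3·τ' ≈ 1.8541 ∉ [-0.3, 1.1) ⇒ out
candidate 9: (m,n)=(3,5) → π∥ = 3+5·τ ≈ 11.0902, π⊥ = 3+5·τ' ≈ -0.0902 ∈ [-0.3, 1.1) ⇒ IN Λ

1, 5, 6, 7, 9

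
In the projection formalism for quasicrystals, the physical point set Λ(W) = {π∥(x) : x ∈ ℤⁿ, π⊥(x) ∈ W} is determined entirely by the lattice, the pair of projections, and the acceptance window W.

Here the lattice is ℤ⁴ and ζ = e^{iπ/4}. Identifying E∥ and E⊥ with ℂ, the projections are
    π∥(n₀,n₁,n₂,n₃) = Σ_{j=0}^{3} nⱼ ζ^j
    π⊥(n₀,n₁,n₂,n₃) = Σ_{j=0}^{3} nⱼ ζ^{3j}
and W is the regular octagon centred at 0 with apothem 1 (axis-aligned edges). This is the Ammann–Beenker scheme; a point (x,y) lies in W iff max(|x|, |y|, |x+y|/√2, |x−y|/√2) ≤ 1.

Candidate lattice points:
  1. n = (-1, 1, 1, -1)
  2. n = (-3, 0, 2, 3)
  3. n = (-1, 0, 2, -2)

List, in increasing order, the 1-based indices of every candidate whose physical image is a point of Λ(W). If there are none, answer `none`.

2

With ζ = e^{iπ/4} the internal vectors are ζ^0,ζ^3,ζ^6,ζ^9.
candidate 1: n = (-1, 1, 1, -1) → π⊥ ≈ (-2.414214, -1.000000); max(|x|,|y|,|x±y|/√2) = 2.414214 > 1 ⇒ ∉ W
candidate 2: n = (-3, 0, 2, 3) → π⊥ ≈ (-0.878680, +0.121320); max(|x|,|y|,|x±y|/√2) = 0.878680 ≤ 1 ⇒ ∈ W
candidate 3: n = (-1, 0, 2, -2) → π⊥ ≈ (-2.414214, -3.414214); max(|x|,|y|,|x±y|/√2) = 4.121320 > 1 ⇒ ∉ W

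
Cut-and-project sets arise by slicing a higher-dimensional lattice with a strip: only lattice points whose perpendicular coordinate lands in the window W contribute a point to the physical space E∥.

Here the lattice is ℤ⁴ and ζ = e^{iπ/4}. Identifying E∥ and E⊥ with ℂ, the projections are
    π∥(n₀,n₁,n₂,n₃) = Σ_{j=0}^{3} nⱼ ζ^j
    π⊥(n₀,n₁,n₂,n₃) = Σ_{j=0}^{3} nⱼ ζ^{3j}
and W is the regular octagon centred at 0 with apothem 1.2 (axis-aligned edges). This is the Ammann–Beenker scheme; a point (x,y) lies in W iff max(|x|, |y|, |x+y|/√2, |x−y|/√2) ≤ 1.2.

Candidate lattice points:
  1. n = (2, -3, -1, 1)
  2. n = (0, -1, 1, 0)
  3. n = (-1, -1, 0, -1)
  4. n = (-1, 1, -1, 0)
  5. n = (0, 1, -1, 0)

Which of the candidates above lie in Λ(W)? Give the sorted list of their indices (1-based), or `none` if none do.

π⊥(n) = n₀ + n₁ζ³ + n₂ζ⁶ + n₃ζ⁹ where ζ = e^{iπ/4}.
candidate 1: n = (2, -3, -1, 1) → π⊥ ≈ (+4.82843, -0.41421); max(|x|,|y|,|x±y|/√2) = 4.82843 > 1.2 ⇒ ∉ W
candidate 2: n = (0, -1, 1, 0) → π⊥ ≈ (+0.70711, -1.70711); max(|x|,|y|,|x±y|/√2) = 1.70711 > 1.2 ⇒ ∉ W
candidate 3: n = (-1, -1, 0, -1) → π⊥ ≈ (-1.00000, -1.41421); max(|x|,|y|,|x±y|/√2) = 1.70711 > 1.2 ⇒ ∉ W
candidate 4: n = (-1, 1, -1, 0) → π⊥ ≈ (-1.70711, +1.70711); max(|x|,|y|,|x±y|/√2) = 2.41421 > 1.2 ⇒ ∉ W
candidate 5: n = (0, 1, -1, 0) → π⊥ ≈ (-0.70711, +1.70711); max(|x|,|y|,|x±y|/√2) = 1.70711 > 1.2 ⇒ ∉ W

none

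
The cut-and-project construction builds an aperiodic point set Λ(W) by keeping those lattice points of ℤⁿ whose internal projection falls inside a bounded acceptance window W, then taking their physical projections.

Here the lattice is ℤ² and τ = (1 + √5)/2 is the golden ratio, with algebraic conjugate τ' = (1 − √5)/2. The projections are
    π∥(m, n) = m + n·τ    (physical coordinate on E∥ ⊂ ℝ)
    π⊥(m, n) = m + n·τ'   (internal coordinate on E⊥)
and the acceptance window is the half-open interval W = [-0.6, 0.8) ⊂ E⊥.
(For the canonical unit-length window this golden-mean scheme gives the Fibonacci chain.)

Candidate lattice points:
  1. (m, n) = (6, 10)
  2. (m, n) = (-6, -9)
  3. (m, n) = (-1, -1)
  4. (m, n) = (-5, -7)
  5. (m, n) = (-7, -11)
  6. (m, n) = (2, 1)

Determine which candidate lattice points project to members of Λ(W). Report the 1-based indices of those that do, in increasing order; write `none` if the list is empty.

Compute τ' = (1−√5)/2 = -0.6180, so π⊥(m,n) = m -0.6180·n.
#1 (6,10): internal coord 6 + (10)·τ' = -0.1803; -0.1803 ∈ [-0.6, 0.8) → IN Λ
#2 (-6,-9): internal coord -6 + (-9)·τ' = -0.4377; -0.4377 ∈ [-0.6, 0.8) → IN Λ
#3 (-1,-1): internal coord -1 + (-1)·τ' = -0.3820; -0.3820 ∈ [-0.6, 0.8) → IN Λ
#4 (-5,-7): internal coord -5 + (-7)·τ' = -0.6738; -0.6738 ∉ [-0.6, 0.8) → out
#5 (-7,-11): internal coord -7 + (-11)·τ' = -0.2016; -0.2016 ∈ [-0.6, 0.8) → IN Λ
#6 (2,1): internal coord 2 + (1)·τ' = +1.3820; +1.3820 ∉ [-0.6, 0.8) → out

1, 2, 3, 5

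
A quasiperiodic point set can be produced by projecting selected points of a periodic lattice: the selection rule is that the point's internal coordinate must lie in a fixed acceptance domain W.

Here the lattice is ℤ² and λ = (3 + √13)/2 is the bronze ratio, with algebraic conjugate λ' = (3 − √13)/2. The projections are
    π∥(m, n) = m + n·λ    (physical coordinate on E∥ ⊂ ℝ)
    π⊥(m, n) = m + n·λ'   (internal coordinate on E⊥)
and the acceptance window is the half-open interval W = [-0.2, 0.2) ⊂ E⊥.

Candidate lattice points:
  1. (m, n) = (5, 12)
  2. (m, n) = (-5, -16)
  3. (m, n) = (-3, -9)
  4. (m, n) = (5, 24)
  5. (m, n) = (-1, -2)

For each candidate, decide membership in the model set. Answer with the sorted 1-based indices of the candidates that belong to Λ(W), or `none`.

Compute λ' = (3−√13)/2 = -0.30278, so π⊥(m,n) = m -0.30278·n.
[1] lift (5,12): star map gives 1.36669; window check -0.2 ≤ 1.36669 < 0.2 is false → out
[2] lift (-5,-16): star map gives -0.15559; window check -0.2 ≤ -0.15559 < 0.2 is true → IN Λ
[3] lift (-3,-9): star map gives -0.27502; window check -0.2 ≤ -0.27502 < 0.2 is false → out
[4] lift (5,24): star map gives -2.26662; window check -0.2 ≤ -2.26662 < 0.2 is false → out
[5] lift (-1,-2): star map gives -0.39445; window check -0.2 ≤ -0.39445 < 0.2 is false → out

2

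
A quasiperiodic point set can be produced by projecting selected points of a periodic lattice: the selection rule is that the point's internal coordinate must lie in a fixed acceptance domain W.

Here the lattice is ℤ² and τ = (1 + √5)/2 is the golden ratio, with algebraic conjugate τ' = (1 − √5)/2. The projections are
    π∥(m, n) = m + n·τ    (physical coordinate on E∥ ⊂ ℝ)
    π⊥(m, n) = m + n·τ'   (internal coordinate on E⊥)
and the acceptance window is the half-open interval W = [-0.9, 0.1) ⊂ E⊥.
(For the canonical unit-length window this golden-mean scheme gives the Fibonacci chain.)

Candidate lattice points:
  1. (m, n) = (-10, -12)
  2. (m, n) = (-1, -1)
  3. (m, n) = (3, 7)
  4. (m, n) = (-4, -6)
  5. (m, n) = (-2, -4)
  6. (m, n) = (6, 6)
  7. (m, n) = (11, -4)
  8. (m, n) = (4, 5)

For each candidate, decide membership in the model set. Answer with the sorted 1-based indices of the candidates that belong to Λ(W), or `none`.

τ' = (1−√5)/2 ≈ -0.6180.
[1] lift (-10,-12): star map gives -2.5836; window check -0.9 ≤ -2.5836 < 0.1 is false → out
[2] lift (-1,-1): star map gives -0.3820; window check -0.9 ≤ -0.3820 < 0.1 is true → IN Λ
[3] lift (3,7): star map gives -1.3262; window check -0.9 ≤ -1.3262 < 0.1 is false → out
[4] lift (-4,-6): star map gives -0.2918; window check -0.9 ≤ -0.2918 < 0.1 is true → IN Λ
[5] lift (-2,-4): star map gives 0.4721; window check -0.9 ≤ 0.4721 < 0.1 is false → out
[6] lift (6,6): star map gives 2.2918; window check -0.9 ≤ 2.2918 < 0.1 is false → out
[7] lift (11,-4): star map gives 13.4721; window check -0.9 ≤ 13.4721 < 0.1 is false → out
[8] lift (4,5): star map gives 0.9098; window check -0.9 ≤ 0.9098 < 0.1 is false → out

2, 4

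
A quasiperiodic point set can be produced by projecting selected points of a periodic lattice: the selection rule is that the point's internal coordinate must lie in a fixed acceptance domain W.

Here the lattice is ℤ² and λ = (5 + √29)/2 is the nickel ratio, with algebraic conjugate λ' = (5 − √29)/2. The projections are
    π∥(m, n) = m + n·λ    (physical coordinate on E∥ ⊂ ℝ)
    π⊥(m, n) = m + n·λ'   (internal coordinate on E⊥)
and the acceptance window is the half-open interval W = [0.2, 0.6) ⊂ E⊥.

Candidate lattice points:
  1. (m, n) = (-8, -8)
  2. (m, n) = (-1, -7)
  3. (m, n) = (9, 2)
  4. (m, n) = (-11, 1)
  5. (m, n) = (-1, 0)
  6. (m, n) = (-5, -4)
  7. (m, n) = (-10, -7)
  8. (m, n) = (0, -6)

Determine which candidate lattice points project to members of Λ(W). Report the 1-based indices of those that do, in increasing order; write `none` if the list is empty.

2

λ' = (5−√29)/2 ≈ -0.1926.
#1 (-8,-8): internal coord -8 + (-8)·λ' = -6.4593; -6.4593 ∉ [0.2, 0.6) → out
#2 (-1,-7): internal coord -1 + (-7)·λ' = +0.3481; +0.3481 ∈ [0.2, 0.6) → IN Λ
#3 (9,2): internal coord 9 + (2)·λ' = +8.6148; +8.6148 ∉ [0.2, 0.6) → out
#4 (-11,1): internal coord -11 + (1)·λ' = -11.1926; -11.1926 ∉ [0.2, 0.6) → out
#5 (-1,0): internal coord -1 + (0)·λ' = -1.0000; -1.0000 ∉ [0.2, 0.6) → out
#6 (-5,-4): internal coord -5 + (-4)·λ' = -4.2297; -4.2297 ∉ [0.2, 0.6) → out
#7 (-10,-7): internal coord -10 + (-7)·λ' = -8.6519; -8.6519 ∉ [0.2, 0.6) → out
#8 (0,-6): internal coord 0 + (-6)·λ' = +1.1555; +1.1555 ∉ [0.2, 0.6) → out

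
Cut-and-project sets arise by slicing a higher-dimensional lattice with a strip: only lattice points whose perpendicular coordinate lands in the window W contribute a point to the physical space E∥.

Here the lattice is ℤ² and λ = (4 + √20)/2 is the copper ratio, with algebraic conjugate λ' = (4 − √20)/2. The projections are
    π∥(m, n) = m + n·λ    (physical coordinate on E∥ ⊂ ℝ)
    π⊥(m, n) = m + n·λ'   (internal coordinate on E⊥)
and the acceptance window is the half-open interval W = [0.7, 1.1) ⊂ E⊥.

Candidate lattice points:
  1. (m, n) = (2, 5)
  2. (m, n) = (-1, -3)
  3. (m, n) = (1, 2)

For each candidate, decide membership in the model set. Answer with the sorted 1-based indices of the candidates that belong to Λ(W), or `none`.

1

Compute λ' = (4−√20)/2 = -0.236068, so π⊥(m,n) = m -0.236068·n.
[1] lift (2,5): star map gives 0.819660; window check 0.7 ≤ 0.819660 < 1.1 is true → IN Λ
[2] lift (-1,-3): star map gives -0.291796; window check 0.7 ≤ -0.291796 < 1.1 is false → out
[3] lift (1,2): star map gives 0.527864; window check 0.7 ≤ 0.527864 < 1.1 is false → out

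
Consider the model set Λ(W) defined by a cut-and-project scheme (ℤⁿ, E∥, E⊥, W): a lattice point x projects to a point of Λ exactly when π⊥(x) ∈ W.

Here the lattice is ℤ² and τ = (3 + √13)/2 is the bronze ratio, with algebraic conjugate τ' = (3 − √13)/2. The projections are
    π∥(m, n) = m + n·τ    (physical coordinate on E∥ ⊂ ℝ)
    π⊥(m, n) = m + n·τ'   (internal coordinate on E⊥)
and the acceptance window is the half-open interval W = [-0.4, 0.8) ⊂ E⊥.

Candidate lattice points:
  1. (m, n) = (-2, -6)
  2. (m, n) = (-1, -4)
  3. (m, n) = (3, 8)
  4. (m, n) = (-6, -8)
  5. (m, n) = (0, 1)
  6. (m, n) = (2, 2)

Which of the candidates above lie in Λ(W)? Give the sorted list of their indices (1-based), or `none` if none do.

1, 2, 3, 5

Numerically τ ≈ 3.3028 and τ' = −1/τ ≈ -0.3028.
[1] lift (-2,-6): star map gives -0.1833; window check -0.4 ≤ -0.1833 < 0.8 is true → IN Λ
[2] lift (-1,-4): star map gives 0.2111; window check -0.4 ≤ 0.2111 < 0.8 is true → IN Λ
[3] lift (3,8): star map gives 0.5778; window check -0.4 ≤ 0.5778 < 0.8 is true → IN Λ
[4] lift (-6,-8): star map gives -3.5778; window check -0.4 ≤ -3.5778 < 0.8 is false → out
[5] lift (0,1): star map gives -0.3028; window check -0.4 ≤ -0.3028 < 0.8 is true → IN Λ
[6] lift (2,2): star map gives 1.3944; window check -0.4 ≤ 1.3944 < 0.8 is false → out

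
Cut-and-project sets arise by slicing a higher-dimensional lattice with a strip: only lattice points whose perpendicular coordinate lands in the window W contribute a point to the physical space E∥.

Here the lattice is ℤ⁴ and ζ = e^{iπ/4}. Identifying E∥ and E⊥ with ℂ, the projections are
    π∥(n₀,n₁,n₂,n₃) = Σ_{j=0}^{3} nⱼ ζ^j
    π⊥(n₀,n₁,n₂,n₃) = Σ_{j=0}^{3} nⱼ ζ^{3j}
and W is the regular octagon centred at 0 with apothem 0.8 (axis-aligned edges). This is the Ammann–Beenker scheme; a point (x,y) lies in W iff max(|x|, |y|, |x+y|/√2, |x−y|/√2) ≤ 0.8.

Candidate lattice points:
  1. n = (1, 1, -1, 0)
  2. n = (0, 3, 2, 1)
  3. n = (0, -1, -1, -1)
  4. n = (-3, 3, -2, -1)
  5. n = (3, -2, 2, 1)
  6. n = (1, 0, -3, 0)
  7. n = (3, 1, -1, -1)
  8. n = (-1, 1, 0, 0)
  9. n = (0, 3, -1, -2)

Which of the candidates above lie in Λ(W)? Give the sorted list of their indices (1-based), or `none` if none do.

With ζ = e^{iπ/4} the internal vectors are ζ^0,ζ^3,ζ^6,ζ^9.
#1 (1, 1, -1, 0): internal (0.292893, 1.707107); octagon support 1.707107 vs apothem 0.8 → ∉ W
#2 (0, 3, 2, 1): internal (-1.414214, 0.828427); octagon support 1.585786 vs apothem 0.8 → ∉ W
#3 (0, -1, -1, -1): internal (0.000000, -0.414214); octagon support 0.414214 vs apothem 0.8 → ∈ W
#4 (-3, 3, -2, -1): internal (-5.828427, 3.414214); octagon support 6.535534 vs apothem 0.8 → ∉ W
#5 (3, -2, 2, 1): internal (5.121320, -2.707107); octagon support 5.535534 vs apothem 0.8 → ∉ W
#6 (1, 0, -3, 0): internal (1.000000, 3.000000); octagon support 3.000000 vs apothem 0.8 → ∉ W
#7 (3, 1, -1, -1): internal (1.585786, 1.000000); octagon support 1.828427 vs apothem 0.8 → ∉ W
#8 (-1, 1, 0, 0): internal (-1.707107, 0.707107); octagon support 1.707107 vs apothem 0.8 → ∉ W
#9 (0, 3, -1, -2): internal (-3.535534, 1.707107); octagon support 3.707107 vs apothem 0.8 → ∉ W

3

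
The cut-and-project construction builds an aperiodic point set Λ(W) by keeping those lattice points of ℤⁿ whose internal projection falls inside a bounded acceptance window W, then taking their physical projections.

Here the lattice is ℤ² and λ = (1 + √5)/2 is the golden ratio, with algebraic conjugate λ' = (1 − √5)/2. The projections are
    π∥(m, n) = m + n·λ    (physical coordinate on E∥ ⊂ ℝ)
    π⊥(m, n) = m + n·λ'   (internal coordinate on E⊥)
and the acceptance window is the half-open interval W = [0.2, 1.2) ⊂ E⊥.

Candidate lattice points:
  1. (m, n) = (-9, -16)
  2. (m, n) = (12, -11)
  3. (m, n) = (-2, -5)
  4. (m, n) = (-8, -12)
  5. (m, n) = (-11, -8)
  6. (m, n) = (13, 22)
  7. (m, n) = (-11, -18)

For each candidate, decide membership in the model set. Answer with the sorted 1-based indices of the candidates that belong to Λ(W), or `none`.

1, 3

Numerically λ ≈ 1.618034 and λ' = −1/λ ≈ -0.618034.
candidate 1: (m,n)=(-9,-16) → π∥ = -9-16·λ ≈ -34.888544, π⊥ = -9-16·λ' ≈ 0.888544 ∈ [0.2, 1.2) ⇒ IN Λ
candidate 2: (m,n)=(12,-11) → π∥ = 12-11·λ ≈ -5.798374, π⊥ = 12-11·λ' ≈ 18.798374 ∉ [0.2, 1.2) ⇒ out
candidate 3: (m,n)=(-2,-5) → π∥ = -2-5·λ ≈ -10.090170, π⊥ = -2-5·λ' ≈ 1.090170 ∈ [0.2, 1.2) ⇒ IN Λ
candidate 4: (m,n)=(-8,-12) → π∥ = -8-12·λ ≈ -27.416408, π⊥ = -8-12·λ' ≈ -0.583592 ∉ [0.2, 1.2) ⇒ out
candidate 5: (m,n)=(-11,-8) → π∥ = -11-8·λ ≈ -23.944272, π⊥ = -11-8·λ' ≈ -6.055728 ∉ [0.2, 1.2) ⇒ out
candidate 6: (m,n)=(13,22) → π∥ = 13+22·λ ≈ 48.596748, π⊥ = 13+22·λ' ≈ -0.596748 ∉ [0.2, 1.2) ⇒ out
candidate 7: (m,n)=(-11,-18) → π∥ = -11-18·λ ≈ -40.124612, π⊥ = -11-18·λ' ≈ 0.124612 ∉ [0.2, 1.2) ⇒ out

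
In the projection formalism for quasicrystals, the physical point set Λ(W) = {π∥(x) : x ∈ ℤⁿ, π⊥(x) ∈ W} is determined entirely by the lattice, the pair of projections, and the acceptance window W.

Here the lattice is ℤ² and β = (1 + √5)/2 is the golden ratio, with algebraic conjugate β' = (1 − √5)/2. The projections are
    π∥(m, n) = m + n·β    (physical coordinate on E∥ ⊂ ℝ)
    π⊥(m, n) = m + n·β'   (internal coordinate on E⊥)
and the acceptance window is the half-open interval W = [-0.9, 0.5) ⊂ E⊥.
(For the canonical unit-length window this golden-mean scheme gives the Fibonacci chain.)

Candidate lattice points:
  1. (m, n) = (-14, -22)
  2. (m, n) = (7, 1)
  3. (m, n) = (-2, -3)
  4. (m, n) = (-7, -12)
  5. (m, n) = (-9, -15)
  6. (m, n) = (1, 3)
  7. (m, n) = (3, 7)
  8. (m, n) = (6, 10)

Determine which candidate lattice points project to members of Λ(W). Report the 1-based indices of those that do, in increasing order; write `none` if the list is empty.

1, 3, 4, 5, 6, 8

Numerically β ≈ 1.6180 and β' = −1/β ≈ -0.6180.
#1 (-14,-22): internal coord -14 + (-22)·β' = -0.4033; -0.4033 ∈ [-0.9, 0.5) → IN Λ
#2 (7,1): internal coord 7 + (1)·β' = +6.3820; +6.3820 ∉ [-0.9, 0.5) → out
#3 (-2,-3): internal coord -2 + (-3)·β' = -0.1459; -0.1459 ∈ [-0.9, 0.5) → IN Λ
#4 (-7,-12): internal coord -7 + (-12)·β' = +0.4164; +0.4164 ∈ [-0.9, 0.5) → IN Λ
#5 (-9,-15): internal coord -9 + (-15)·β' = +0.2705; +0.2705 ∈ [-0.9, 0.5) → IN Λ
#6 (1,3): internal coord 1 + (3)·β' = -0.8541; -0.8541 ∈ [-0.9, 0.5) → IN Λ
#7 (3,7): internal coord 3 + (7)·β' = -1.3262; -1.3262 ∉ [-0.9, 0.5) → out
#8 (6,10): internal coord 6 + (10)·β' = -0.1803; -0.1803 ∈ [-0.9, 0.5) → IN Λ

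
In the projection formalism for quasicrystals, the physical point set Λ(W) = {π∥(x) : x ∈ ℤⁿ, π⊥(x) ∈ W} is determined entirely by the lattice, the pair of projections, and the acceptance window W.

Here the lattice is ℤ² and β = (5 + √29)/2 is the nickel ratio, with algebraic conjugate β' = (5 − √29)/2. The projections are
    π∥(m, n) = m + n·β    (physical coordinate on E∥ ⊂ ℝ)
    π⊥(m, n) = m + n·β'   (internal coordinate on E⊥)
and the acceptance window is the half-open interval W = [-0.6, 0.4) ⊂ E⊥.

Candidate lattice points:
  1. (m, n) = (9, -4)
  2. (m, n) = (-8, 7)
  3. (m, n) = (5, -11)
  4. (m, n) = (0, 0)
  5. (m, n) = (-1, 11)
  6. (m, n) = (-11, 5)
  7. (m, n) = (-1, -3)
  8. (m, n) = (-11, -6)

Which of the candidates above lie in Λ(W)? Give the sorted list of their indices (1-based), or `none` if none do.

4, 7

Compute β' = (5−√29)/2 = -0.19258, so π⊥(m,n) = m -0.19258·n.
[1] lift (9,-4): star map gives 9.77033; window check -0.6 ≤ 9.77033 < 0.4 is false → out
[2] lift (-8,7): star map gives -9.34808; window check -0.6 ≤ -9.34808 < 0.4 is false → out
[3] lift (5,-11): star map gives 7.11841; window check -0.6 ≤ 7.11841 < 0.4 is false → out
[4] lift (0,0): star map gives 0.00000; window check -0.6 ≤ 0.00000 < 0.4 is true → IN Λ
[5] lift (-1,11): star map gives -3.11841; window check -0.6 ≤ -3.11841 < 0.4 is false → out
[6] lift (-11,5): star map gives -11.96291; window check -0.6 ≤ -11.96291 < 0.4 is false → out
[7] lift (-1,-3): star map gives -0.42225; window check -0.6 ≤ -0.42225 < 0.4 is true → IN Λ
[8] lift (-11,-6): star map gives -9.84451; window check -0.6 ≤ -9.84451 < 0.4 is false → out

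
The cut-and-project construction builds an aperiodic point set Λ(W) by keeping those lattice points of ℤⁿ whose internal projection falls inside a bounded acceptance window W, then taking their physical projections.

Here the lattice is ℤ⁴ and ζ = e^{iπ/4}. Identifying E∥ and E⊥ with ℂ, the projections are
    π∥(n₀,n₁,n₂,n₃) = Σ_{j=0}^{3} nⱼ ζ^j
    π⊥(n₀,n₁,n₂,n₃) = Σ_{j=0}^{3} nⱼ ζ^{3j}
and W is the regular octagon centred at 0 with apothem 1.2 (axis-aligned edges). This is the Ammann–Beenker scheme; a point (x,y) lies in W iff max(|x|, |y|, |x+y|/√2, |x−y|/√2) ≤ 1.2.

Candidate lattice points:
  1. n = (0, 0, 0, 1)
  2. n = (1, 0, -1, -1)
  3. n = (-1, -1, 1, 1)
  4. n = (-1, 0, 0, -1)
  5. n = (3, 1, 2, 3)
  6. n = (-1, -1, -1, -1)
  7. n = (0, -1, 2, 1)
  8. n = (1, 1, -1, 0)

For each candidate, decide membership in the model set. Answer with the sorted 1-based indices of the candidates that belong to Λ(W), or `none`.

π⊥(n) = n₀ + n₁ζ³ + n₂ζ⁶ + n₃ζ⁹ where ζ = e^{iπ/4}.
candidate 1: n = (0, 0, 0, 1) → π⊥ ≈ (+0.70711, +0.70711); max(|x|,|y|,|x±y|/√2) = 1.00000 ≤ 1.2 ⇒ ∈ W
candidate 2: n = (1, 0, -1, -1) → π⊥ ≈ (+0.29289, +0.29289); max(|x|,|y|,|x±y|/√2) = 0.41421 ≤ 1.2 ⇒ ∈ W
candidate 3: n = (-1, -1, 1, 1) → π⊥ ≈ (+0.41421, -1.00000); max(|x|,|y|,|x±y|/√2) = 1.00000 ≤ 1.2 ⇒ ∈ W
candidate 4: n = (-1, 0, 0, -1) → π⊥ ≈ (-1.70711, -0.70711); max(|x|,|y|,|x±y|/√2) = 1.70711 > 1.2 ⇒ ∉ W
candidate 5: n = (3, 1, 2, 3) → π⊥ ≈ (+4.41421, +0.82843); max(|x|,|y|,|x±y|/√2) = 4.41421 > 1.2 ⇒ ∉ W
candidate 6: n = (-1, -1, -1, -1) → π⊥ ≈ (-1.00000, -0.41421); max(|x|,|y|,|x±y|/√2) = 1.00000 ≤ 1.2 ⇒ ∈ W
candidate 7: n = (0, -1, 2, 1) → π⊥ ≈ (+1.41421, -2.00000); max(|x|,|y|,|x±y|/√2) = 2.41421 > 1.2 ⇒ ∉ W
candidate 8: n = (1, 1, -1, 0) → π⊥ ≈ (+0.29289, +1.70711); max(|x|,|y|,|x±y|/√2) = 1.70711 > 1.2 ⇒ ∉ W

1, 2, 3, 6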